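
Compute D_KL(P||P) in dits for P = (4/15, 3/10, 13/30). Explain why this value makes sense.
0.0000 dits

KL divergence satisfies the Gibbs inequality: D_KL(P||Q) ≥ 0 for all distributions P, Q.

D_KL(P||Q) = Σ p(x) log(p(x)/q(x))
Each term is p(x) × log_10(p(x)/p(x)) = p(x) × log_10(1) = 0, so the sum is 0.
D_KL(P||Q) = 0.0000 dits

When P = Q, the KL divergence is exactly 0, as there is no 'divergence' between identical distributions.

This non-negativity is a fundamental property: relative entropy cannot be negative because it measures how different Q is from P.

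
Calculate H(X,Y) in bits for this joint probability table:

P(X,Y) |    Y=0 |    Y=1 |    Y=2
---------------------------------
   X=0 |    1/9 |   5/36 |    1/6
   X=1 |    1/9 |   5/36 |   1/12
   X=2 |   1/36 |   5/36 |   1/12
3.0630 bits

Joint entropy is H(X,Y) = -Σ_{x,y} p(x,y) log p(x,y).

Summing over all non-zero entries:
H(X,Y) = -[1/9·log_2(1/9) + 5/36·log_2(5/36) + 1/6·log_2(1/6) + 1/9·log_2(1/9) + 5/36·log_2(5/36) + 1/12·log_2(1/12) + 1/36·log_2(1/36) + 5/36·log_2(5/36) + 1/12·log_2(1/12)]
H(X,Y) = 3.0630 bits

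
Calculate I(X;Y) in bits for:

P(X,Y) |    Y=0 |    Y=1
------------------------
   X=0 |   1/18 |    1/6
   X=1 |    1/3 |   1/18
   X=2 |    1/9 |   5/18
0.2540 bits

Mutual information: I(X;Y) = H(X) + H(Y) - H(X,Y)

Marginals:
P(X) = (2/9, 7/18, 7/18), H(X) = 1.5420 bits
P(Y) = (1/2, 1/2), H(Y) = 1.0000 bits

Joint entropy: H(X,Y) = 2.2880 bits

I(X;Y) = 1.5420 + 1.0000 - 2.2880 = 0.2540 bits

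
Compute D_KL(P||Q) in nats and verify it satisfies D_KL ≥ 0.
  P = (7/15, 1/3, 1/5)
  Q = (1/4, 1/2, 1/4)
0.1115 nats

KL divergence satisfies the Gibbs inequality: D_KL(P||Q) ≥ 0 for all distributions P, Q.

D_KL(P||Q) = Σ p(x) log(p(x)/q(x))
Term by term:
  x=0: 7/15 × log_e[(7/15)/(1/4)] = 0.2913
  x=1: 1/3 × log_e[(1/3)/(1/2)] = -0.1352
  x=2: 1/5 × log_e[(1/5)/(1/4)] = -0.0446
D_KL(P||Q) = 0.1115 nats

D_KL(P||Q) = 0.1115 ≥ 0 ✓

This non-negativity is a fundamental property: relative entropy cannot be negative because it measures how different Q is from P.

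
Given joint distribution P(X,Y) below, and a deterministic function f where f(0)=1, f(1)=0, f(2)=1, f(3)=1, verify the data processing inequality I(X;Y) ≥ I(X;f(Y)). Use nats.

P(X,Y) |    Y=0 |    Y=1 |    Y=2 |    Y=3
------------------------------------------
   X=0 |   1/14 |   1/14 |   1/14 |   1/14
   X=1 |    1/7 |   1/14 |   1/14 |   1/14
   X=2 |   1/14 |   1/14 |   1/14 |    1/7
I(X;Y) = 0.0284, I(X;f(Y)) = 0.0015, inequality holds: 0.0284 ≥ 0.0015

Data Processing Inequality: For any Markov chain X → Y → Z, we have I(X;Y) ≥ I(X;Z).

Here Z = f(Y) is a deterministic function of Y, forming X → Y → Z.

Original I(X;Y) = 0.0284 nats

After applying f:
P(X,Z) where Z=f(Y):
- P(X,Z=0) = P(X,Y=1)
- P(X,Z=1) = P(X,Y=0) + P(X,Y=2) + P(X,Y=3)

I(X;Z) = I(X;f(Y)) = 0.0015 nats

Verification: 0.0284 ≥ 0.0015 ✓

Information cannot be created by processing; the function f can only lose information about X.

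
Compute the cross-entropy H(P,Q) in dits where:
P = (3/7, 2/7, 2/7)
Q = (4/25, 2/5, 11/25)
0.5567 dits

Cross-entropy: H(P,Q) = -Σ p(x) log q(x)

Alternatively: H(P,Q) = H(P) + D_KL(P||Q)
H(P) = 0.4686 dits
D_KL(P||Q) = 0.0881 dits

H(P,Q) = 0.4686 + 0.0881 = 0.5567 dits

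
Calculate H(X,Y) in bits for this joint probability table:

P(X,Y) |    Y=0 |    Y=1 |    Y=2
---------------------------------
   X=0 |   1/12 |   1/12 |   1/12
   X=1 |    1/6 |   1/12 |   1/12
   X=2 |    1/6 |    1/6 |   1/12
3.0850 bits

Joint entropy is H(X,Y) = -Σ_{x,y} p(x,y) log p(x,y).

Summing over all non-zero entries:
H(X,Y) = -[1/12·log_2(1/12) + 1/12·log_2(1/12) + 1/12·log_2(1/12) + 1/6·log_2(1/6) + 1/12·log_2(1/12) + 1/12·log_2(1/12) + 1/6·log_2(1/6) + 1/6·log_2(1/6) + 1/12·log_2(1/12)]
H(X,Y) = 3.0850 bits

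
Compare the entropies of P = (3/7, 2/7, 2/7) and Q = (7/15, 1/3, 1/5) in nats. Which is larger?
P

Computing entropies in nats:
H(P) = 1.0790
H(Q) = 1.0438

Distribution P has higher entropy.

Intuition: The distribution closer to uniform (more spread out) has higher entropy.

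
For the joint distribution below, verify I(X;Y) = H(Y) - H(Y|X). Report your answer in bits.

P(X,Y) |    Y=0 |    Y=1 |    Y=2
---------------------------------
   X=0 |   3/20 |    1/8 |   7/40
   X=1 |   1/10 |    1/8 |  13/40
I(X;Y) = 0.0330 bits

Mutual information has multiple equivalent forms:
- I(X;Y) = H(X) - H(X|Y)
- I(X;Y) = H(Y) - H(Y|X)
- I(X;Y) = H(X) + H(Y) - H(X,Y)

Computing all quantities:
H(X) = 0.9928, H(Y) = 1.5000, H(X,Y) = 2.4598
H(X|Y) = 0.9598, H(Y|X) = 1.4670

Verification:
H(X) - H(X|Y) = 0.9928 - 0.9598 = 0.0330
H(Y) - H(Y|X) = 1.5000 - 1.4670 = 0.0330
H(X) + H(Y) - H(X,Y) = 0.9928 + 1.5000 - 2.4598 = 0.0330

All forms give I(X;Y) = 0.0330 bits. ✓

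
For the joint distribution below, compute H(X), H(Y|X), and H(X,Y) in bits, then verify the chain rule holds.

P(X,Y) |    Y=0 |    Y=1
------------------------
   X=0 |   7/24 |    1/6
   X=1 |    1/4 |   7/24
H(X,Y) = 1.9678, H(X) = 0.9950, H(Y|X) = 0.9728 (all in bits)

Chain rule: H(X,Y) = H(X) + H(Y|X)

Left side — joint entropy directly:
H(X,Y) = -Σ p(x,y) log p(x,y) = 1.9678 bits

Right side — compute H(Y|X) from the conditional distributions:
P(X) = (11/24, 13/24), so H(X) = 0.9950 bits
H(Y|X) = Σ_x P(X=x) · H(Y|X=x):
  P(Y|X=0) = (7/11, 4/11), H(Y|X=0) = 0.9457, weight P(X=0) = 11/24
  P(Y|X=1) = (6/13, 7/13), H(Y|X=1) = 0.9957, weight P(X=1) = 13/24
H(Y|X) = 0.9728 bits

H(X) + H(Y|X) = 0.9950 + 0.9728 = 1.9678 bits

Both sides equal 1.9678 bits. ✓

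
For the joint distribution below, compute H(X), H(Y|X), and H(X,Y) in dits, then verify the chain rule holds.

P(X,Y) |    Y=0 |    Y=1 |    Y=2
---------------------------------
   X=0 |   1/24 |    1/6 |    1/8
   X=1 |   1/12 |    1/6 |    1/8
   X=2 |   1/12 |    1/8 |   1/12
H(X,Y) = 0.9253, H(X) = 0.4749, H(Y|X) = 0.4505 (all in dits)

Chain rule: H(X,Y) = H(X) + H(Y|X)

Left side — joint entropy directly:
H(X,Y) = -Σ p(x,y) log p(x,y) = 0.9253 dits

Right side — compute H(Y|X) from the conditional distributions:
P(X) = (1/3, 3/8, 7/24), so H(X) = 0.4749 dits
H(Y|X) = Σ_x P(X=x) · H(Y|X=x):
  P(Y|X=0) = (1/8, 1/2, 3/8), H(Y|X=0) = 0.4231, weight P(X=0) = 1/3
  P(Y|X=1) = (2/9, 4/9, 1/3), H(Y|X=1) = 0.4607, weight P(X=1) = 3/8
  P(Y|X=2) = (2/7, 3/7, 2/7), H(Y|X=2) = 0.4686, weight P(X=2) = 7/24
H(Y|X) = 0.4505 dits

H(X) + H(Y|X) = 0.4749 + 0.4505 = 0.9253 dits

Both sides equal 0.9253 dits. ✓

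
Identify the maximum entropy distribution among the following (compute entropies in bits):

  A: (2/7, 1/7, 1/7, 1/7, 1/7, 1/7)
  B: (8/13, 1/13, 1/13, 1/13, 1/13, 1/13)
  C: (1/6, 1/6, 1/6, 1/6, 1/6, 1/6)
C

For a discrete distribution over n outcomes, entropy is maximized by the uniform distribution.

Computing entropies:
H(A) = 2.5216 bits
H(B) = 1.8543 bits
H(C) = 2.5850 bits

The uniform distribution (where all probabilities equal 1/6) achieves the maximum entropy of log_2(6) = 2.5850 bits.

Distribution C has the highest entropy.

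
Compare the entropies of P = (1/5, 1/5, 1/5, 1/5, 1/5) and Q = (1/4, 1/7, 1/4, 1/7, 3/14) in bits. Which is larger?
P

Computing entropies in bits:
H(P) = 2.3219
H(Q) = 2.2783

Distribution P has higher entropy.

Intuition: The distribution closer to uniform (more spread out) has higher entropy.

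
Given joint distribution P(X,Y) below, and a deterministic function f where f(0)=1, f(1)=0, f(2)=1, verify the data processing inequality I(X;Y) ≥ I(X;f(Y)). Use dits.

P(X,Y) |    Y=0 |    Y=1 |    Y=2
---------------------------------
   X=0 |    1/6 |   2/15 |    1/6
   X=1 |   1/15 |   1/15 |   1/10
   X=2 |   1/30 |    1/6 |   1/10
I(X;Y) = 0.0196, I(X;f(Y)) = 0.0140, inequality holds: 0.0196 ≥ 0.0140

Data Processing Inequality: For any Markov chain X → Y → Z, we have I(X;Y) ≥ I(X;Z).

Here Z = f(Y) is a deterministic function of Y, forming X → Y → Z.

Original I(X;Y) = 0.0196 dits

After applying f:
P(X,Z) where Z=f(Y):
- P(X,Z=0) = P(X,Y=1)
- P(X,Z=1) = P(X,Y=0) + P(X,Y=2)

I(X;Z) = I(X;f(Y)) = 0.0140 dits

Verification: 0.0196 ≥ 0.0140 ✓

Information cannot be created by processing; the function f can only lose information about X.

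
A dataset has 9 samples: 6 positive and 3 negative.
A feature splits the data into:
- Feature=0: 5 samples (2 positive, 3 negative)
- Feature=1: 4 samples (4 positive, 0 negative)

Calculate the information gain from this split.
0.3789 bits

Information Gain = H(Y) - H(Y|Feature)

Before split:
P(positive) = 6/9 = 0.6667
H(Y) = 0.9183 bits

After split:
Feature=0: H = 0.9710 bits (weight = 5/9)
Feature=1: H = 0.0000 bits (weight = 4/9)
H(Y|Feature) = (5/9)×0.9710 + (4/9)×0.0000 = 0.5394 bits

Information Gain = 0.9183 - 0.5394 = 0.3789 bits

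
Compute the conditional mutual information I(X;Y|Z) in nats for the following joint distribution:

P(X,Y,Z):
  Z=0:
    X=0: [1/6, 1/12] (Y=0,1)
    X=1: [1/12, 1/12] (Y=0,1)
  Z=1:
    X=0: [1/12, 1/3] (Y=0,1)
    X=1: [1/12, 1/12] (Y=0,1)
0.0307 nats

Conditional mutual information: I(X;Y|Z) = H(X|Z) + H(Y|Z) - H(X,Y|Z)

H(Z) = 0.6792
H(X,Z) = 1.3086 → H(X|Z) = 0.6294
H(Y,Z) = 1.3086 → H(Y|Z) = 0.6294
H(X,Y,Z) = 1.9073 → H(X,Y|Z) = 1.2281

I(X;Y|Z) = 0.6294 + 0.6294 - 1.2281 = 0.0307 nats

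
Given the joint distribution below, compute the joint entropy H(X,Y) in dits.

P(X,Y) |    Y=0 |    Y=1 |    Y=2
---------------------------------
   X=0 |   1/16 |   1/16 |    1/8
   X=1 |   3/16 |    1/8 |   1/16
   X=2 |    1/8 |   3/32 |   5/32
0.9231 dits

Joint entropy is H(X,Y) = -Σ_{x,y} p(x,y) log p(x,y).

Summing over all non-zero entries:
H(X,Y) = -[1/16·log_10(1/16) + 1/16·log_10(1/16) + 1/8·log_10(1/8) + 3/16·log_10(3/16) + 1/8·log_10(1/8) + 1/16·log_10(1/16) + 1/8·log_10(1/8) + 3/32·log_10(3/32) + 5/32·log_10(5/32)]
H(X,Y) = 0.9231 dits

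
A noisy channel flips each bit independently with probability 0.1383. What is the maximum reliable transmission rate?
0.4202 bits

For a binary symmetric channel (BSC) with error probability p:
Capacity C = 1 - H(p) bits per symbol

where H(p) = -p log₂(p) - (1-p) log₂(1-p) is the binary entropy function.

H(0.1383) = 0.5798 bits
C = 1 - 0.5798 = 0.4202 bits per symbol

This means we can reliably transmit up to 0.4202 bits of information per channel use.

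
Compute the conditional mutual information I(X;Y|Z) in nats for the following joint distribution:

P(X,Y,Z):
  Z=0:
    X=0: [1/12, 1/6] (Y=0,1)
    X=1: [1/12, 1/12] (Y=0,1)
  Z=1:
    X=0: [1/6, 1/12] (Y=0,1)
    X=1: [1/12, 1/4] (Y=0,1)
0.0576 nats

Conditional mutual information: I(X;Y|Z) = H(X|Z) + H(Y|Z) - H(X,Y|Z)

H(Z) = 0.6792
H(X,Z) = 1.3580 → H(X|Z) = 0.6788
H(Y,Z) = 1.3580 → H(Y|Z) = 0.6788
H(X,Y,Z) = 1.9792 → H(X,Y|Z) = 1.3000

I(X;Y|Z) = 0.6788 + 0.6788 - 1.3000 = 0.0576 nats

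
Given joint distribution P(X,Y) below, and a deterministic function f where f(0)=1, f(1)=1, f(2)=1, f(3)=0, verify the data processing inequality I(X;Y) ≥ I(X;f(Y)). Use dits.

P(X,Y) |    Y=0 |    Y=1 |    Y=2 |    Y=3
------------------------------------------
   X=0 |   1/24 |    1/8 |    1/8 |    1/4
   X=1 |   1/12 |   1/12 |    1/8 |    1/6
I(X;Y) = 0.0070, I(X;f(Y)) = 0.0021, inequality holds: 0.0070 ≥ 0.0021

Data Processing Inequality: For any Markov chain X → Y → Z, we have I(X;Y) ≥ I(X;Z).

Here Z = f(Y) is a deterministic function of Y, forming X → Y → Z.

Original I(X;Y) = 0.0070 dits

After applying f:
P(X,Z) where Z=f(Y):
- P(X,Z=0) = P(X,Y=3)
- P(X,Z=1) = P(X,Y=0) + P(X,Y=1) + P(X,Y=2)

I(X;Z) = I(X;f(Y)) = 0.0021 dits

Verification: 0.0070 ≥ 0.0021 ✓

Information cannot be created by processing; the function f can only lose information about X.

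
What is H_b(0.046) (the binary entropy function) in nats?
0.1866 nats

The binary entropy function is:
H(p) = -p log(p) - (1-p) log(1-p)

H(0.046) = -0.046 × log_e(0.046) - 0.954 × log_e(0.954)
H(0.046) = 0.1866 nats

Note: Binary entropy is maximized at p=0.5 (H=1 bit) and minimized at p=0 or p=1 (H=0).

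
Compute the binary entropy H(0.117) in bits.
0.5207 bits

The binary entropy function is:
H(p) = -p log(p) - (1-p) log(1-p)

H(0.117) = -0.117 × log_2(0.117) - 0.883 × log_2(0.883)
H(0.117) = 0.5207 bits

Note: Binary entropy is maximized at p=0.5 (H=1 bit) and minimized at p=0 or p=1 (H=0).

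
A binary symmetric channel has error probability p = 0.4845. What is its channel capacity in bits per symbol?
0.0007 bits

For a binary symmetric channel (BSC) with error probability p:
Capacity C = 1 - H(p) bits per symbol

where H(p) = -p log₂(p) - (1-p) log₂(1-p) is the binary entropy function.

H(0.4845) = 0.9993 bits
C = 1 - 0.9993 = 0.0007 bits per symbol

This means we can reliably transmit up to 0.0007 bits of information per channel use.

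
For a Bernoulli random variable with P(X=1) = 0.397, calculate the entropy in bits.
0.9692 bits

The binary entropy function is:
H(p) = -p log(p) - (1-p) log(1-p)

H(0.397) = -0.397 × log_2(0.397) - 0.603 × log_2(0.603)
H(0.397) = 0.9692 bits

Note: Binary entropy is maximized at p=0.5 (H=1 bit) and minimized at p=0 or p=1 (H=0).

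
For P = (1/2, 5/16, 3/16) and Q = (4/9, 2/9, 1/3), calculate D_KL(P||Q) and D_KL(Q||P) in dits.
D_KL(P||Q) = 0.0250, D_KL(Q||P) = 0.0277

KL divergence is not symmetric: D_KL(P||Q) ≠ D_KL(Q||P) in general.

D_KL(P||Q) = 0.0250 dits
D_KL(Q||P) = 0.0277 dits

No, they are not equal!

This asymmetry is why KL divergence is not a true distance metric.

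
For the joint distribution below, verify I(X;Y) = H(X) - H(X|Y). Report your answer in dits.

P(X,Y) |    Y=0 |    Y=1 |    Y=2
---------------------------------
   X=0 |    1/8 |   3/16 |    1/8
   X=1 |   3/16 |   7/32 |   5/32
I(X;Y) = 0.0006 dits

Mutual information has multiple equivalent forms:
- I(X;Y) = H(X) - H(X|Y)
- I(X;Y) = H(Y) - H(Y|X)
- I(X;Y) = H(X) + H(Y) - H(X,Y)

Computing all quantities:
H(X) = 0.2976, H(Y) = 0.4717, H(X,Y) = 0.7687
H(X|Y) = 0.2970, H(Y|X) = 0.4711

Verification:
H(X) - H(X|Y) = 0.2976 - 0.2970 = 0.0006
H(Y) - H(Y|X) = 0.4717 - 0.4711 = 0.0006
H(X) + H(Y) - H(X,Y) = 0.2976 + 0.4717 - 0.7687 = 0.0006

All forms give I(X;Y) = 0.0006 dits. ✓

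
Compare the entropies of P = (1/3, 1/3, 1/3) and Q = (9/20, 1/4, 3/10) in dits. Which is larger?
P

Computing entropies in dits:
H(P) = 0.4771
H(Q) = 0.4634

Distribution P has higher entropy.

Intuition: The distribution closer to uniform (more spread out) has higher entropy.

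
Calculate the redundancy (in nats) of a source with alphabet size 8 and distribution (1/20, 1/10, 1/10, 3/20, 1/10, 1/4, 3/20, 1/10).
0.0929 nats

Redundancy measures how far a source is from maximum entropy:
R = H_max - H(X)

Maximum entropy for 8 symbols: H_max = log_e(8) = 2.0794 nats
Actual entropy: H(X) = 1.9865 nats
Redundancy: R = 2.0794 - 1.9865 = 0.0929 nats

This redundancy represents potential for compression: the source could be compressed by 0.0929 nats per symbol.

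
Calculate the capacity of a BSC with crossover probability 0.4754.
0.0017 bits

For a binary symmetric channel (BSC) with error probability p:
Capacity C = 1 - H(p) bits per symbol

where H(p) = -p log₂(p) - (1-p) log₂(1-p) is the binary entropy function.

H(0.4754) = 0.9983 bits
C = 1 - 0.9983 = 0.0017 bits per symbol

This means we can reliably transmit up to 0.0017 bits of information per channel use.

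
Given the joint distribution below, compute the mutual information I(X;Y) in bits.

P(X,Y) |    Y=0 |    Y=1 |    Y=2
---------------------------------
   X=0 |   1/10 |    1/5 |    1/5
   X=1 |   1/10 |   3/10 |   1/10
0.0390 bits

Mutual information: I(X;Y) = H(X) + H(Y) - H(X,Y)

Marginals:
P(X) = (1/2, 1/2), H(X) = 1.0000 bits
P(Y) = (1/5, 1/2, 3/10), H(Y) = 1.4855 bits

Joint entropy: H(X,Y) = 2.4464 bits

I(X;Y) = 1.0000 + 1.4855 - 2.4464 = 0.0390 bits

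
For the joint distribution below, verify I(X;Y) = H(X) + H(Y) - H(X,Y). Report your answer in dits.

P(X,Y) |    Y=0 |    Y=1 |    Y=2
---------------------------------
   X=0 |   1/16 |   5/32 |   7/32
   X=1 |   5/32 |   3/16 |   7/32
I(X;Y) = 0.0062 dits

Mutual information has multiple equivalent forms:
- I(X;Y) = H(X) - H(X|Y)
- I(X;Y) = H(Y) - H(Y|X)
- I(X;Y) = H(X) + H(Y) - H(X,Y)

Computing all quantities:
H(X) = 0.2976, H(Y) = 0.4609, H(X,Y) = 0.7523
H(X|Y) = 0.2914, H(Y|X) = 0.4546

Verification:
H(X) - H(X|Y) = 0.2976 - 0.2914 = 0.0062
H(Y) - H(Y|X) = 0.4609 - 0.4546 = 0.0062
H(X) + H(Y) - H(X,Y) = 0.2976 + 0.4609 - 0.7523 = 0.0062

All forms give I(X;Y) = 0.0062 dits. ✓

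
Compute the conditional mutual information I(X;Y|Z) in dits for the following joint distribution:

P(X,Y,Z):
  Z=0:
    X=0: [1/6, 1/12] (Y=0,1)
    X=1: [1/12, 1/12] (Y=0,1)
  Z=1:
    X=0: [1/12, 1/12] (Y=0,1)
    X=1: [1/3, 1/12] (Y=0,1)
0.0133 dits

Conditional mutual information: I(X;Y|Z) = H(X|Z) + H(Y|Z) - H(X,Y|Z)

H(Z) = 0.2950
H(X,Z) = 0.5683 → H(X|Z) = 0.2734
H(Y,Z) = 0.5683 → H(Y|Z) = 0.2734
H(X,Y,Z) = 0.8283 → H(X,Y|Z) = 0.5334

I(X;Y|Z) = 0.2734 + 0.2734 - 0.5334 = 0.0133 dits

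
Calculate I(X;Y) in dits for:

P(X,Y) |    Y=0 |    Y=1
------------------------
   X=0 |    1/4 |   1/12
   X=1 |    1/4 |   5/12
0.0281 dits

Mutual information: I(X;Y) = H(X) + H(Y) - H(X,Y)

Marginals:
P(X) = (1/3, 2/3), H(X) = 0.2764 dits
P(Y) = (1/2, 1/2), H(Y) = 0.3010 dits

Joint entropy: H(X,Y) = 0.5494 dits

I(X;Y) = 0.2764 + 0.3010 - 0.5494 = 0.0281 dits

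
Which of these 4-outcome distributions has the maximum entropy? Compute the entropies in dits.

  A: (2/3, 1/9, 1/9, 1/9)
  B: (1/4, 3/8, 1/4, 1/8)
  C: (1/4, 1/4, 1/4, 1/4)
C

For a discrete distribution over n outcomes, entropy is maximized by the uniform distribution.

Computing entropies:
H(A) = 0.4355 dits
H(B) = 0.5737 dits
H(C) = 0.6021 dits

The uniform distribution (where all probabilities equal 1/4) achieves the maximum entropy of log_10(4) = 0.6021 dits.

Distribution C has the highest entropy.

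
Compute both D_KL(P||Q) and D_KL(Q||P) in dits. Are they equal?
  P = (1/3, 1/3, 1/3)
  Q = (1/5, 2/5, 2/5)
D_KL(P||Q) = 0.0212, D_KL(Q||P) = 0.0190

KL divergence is not symmetric: D_KL(P||Q) ≠ D_KL(Q||P) in general.

D_KL(P||Q) = 0.0212 dits
D_KL(Q||P) = 0.0190 dits

No, they are not equal!

This asymmetry is why KL divergence is not a true distance metric.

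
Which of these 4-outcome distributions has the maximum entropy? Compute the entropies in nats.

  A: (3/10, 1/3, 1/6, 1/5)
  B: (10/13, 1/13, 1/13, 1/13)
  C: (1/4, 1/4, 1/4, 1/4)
C

For a discrete distribution over n outcomes, entropy is maximized by the uniform distribution.

Computing entropies:
H(A) = 1.3479 nats
H(B) = 0.7937 nats
H(C) = 1.3863 nats

The uniform distribution (where all probabilities equal 1/4) achieves the maximum entropy of log_e(4) = 1.3863 nats.

Distribution C has the highest entropy.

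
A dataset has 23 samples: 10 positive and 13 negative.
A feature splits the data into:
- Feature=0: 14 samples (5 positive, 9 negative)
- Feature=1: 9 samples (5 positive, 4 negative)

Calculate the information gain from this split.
0.0275 bits

Information Gain = H(Y) - H(Y|Feature)

Before split:
P(positive) = 10/23 = 0.4348
H(Y) = 0.9877 bits

After split:
Feature=0: H = 0.9403 bits (weight = 14/23)
Feature=1: H = 0.9911 bits (weight = 9/23)
H(Y|Feature) = (14/23)×0.9403 + (9/23)×0.9911 = 0.9602 bits

Information Gain = 0.9877 - 0.9602 = 0.0275 bits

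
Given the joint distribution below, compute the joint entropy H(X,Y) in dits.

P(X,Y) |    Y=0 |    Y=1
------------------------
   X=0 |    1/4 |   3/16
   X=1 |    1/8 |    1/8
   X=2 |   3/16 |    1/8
0.7618 dits

Joint entropy is H(X,Y) = -Σ_{x,y} p(x,y) log p(x,y).

Summing over all non-zero entries:
H(X,Y) = -[1/4·log_10(1/4) + 3/16·log_10(3/16) + 1/8·log_10(1/8) + 1/8·log_10(1/8) + 3/16·log_10(3/16) + 1/8·log_10(1/8)]
H(X,Y) = 0.7618 dits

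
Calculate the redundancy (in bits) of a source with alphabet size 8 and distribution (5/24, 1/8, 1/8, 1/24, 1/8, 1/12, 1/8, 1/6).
0.1079 bits

Redundancy measures how far a source is from maximum entropy:
R = H_max - H(X)

Maximum entropy for 8 symbols: H_max = log_2(8) = 3.0000 bits
Actual entropy: H(X) = 2.8921 bits
Redundancy: R = 3.0000 - 2.8921 = 0.1079 bits

This redundancy represents potential for compression: the source could be compressed by 0.1079 bits per symbol.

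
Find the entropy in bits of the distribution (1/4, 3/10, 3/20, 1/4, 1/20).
2.1477 bits

Shannon entropy is H(X) = -Σ p(x) log p(x).

For P = (1/4, 3/10, 3/20, 1/4, 1/20):
H = -1/4 × log_2(1/4) -3/10 × log_2(3/10) -3/20 × log_2(3/20) -1/4 × log_2(1/4) -1/20 × log_2(1/20)
H = 2.1477 bits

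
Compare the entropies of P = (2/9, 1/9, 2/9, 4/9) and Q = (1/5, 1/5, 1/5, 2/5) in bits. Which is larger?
Q

Computing entropies in bits:
H(P) = 1.8366
H(Q) = 1.9219

Distribution Q has higher entropy.

Intuition: The distribution closer to uniform (more spread out) has higher entropy.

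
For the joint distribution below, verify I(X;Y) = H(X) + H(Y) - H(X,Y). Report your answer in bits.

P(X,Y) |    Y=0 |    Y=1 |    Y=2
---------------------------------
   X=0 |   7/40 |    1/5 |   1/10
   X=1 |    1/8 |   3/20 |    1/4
I(X;Y) = 0.0573 bits

Mutual information has multiple equivalent forms:
- I(X;Y) = H(X) - H(X|Y)
- I(X;Y) = H(Y) - H(Y|X)
- I(X;Y) = H(X) + H(Y) - H(X,Y)

Computing all quantities:
H(X) = 0.9982, H(Y) = 1.5813, H(X,Y) = 2.5222
H(X|Y) = 0.9409, H(Y|X) = 1.5240

Verification:
H(X) - H(X|Y) = 0.9982 - 0.9409 = 0.0573
H(Y) - H(Y|X) = 1.5813 - 1.5240 = 0.0573
H(X) + H(Y) - H(X,Y) = 0.9982 + 1.5813 - 2.5222 = 0.0573

All forms give I(X;Y) = 0.0573 bits. ✓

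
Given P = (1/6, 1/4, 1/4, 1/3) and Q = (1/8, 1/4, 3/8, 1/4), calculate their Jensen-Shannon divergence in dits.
0.0047 dits

Jensen-Shannon divergence is:
JSD(P||Q) = 0.5 × D_KL(P||M) + 0.5 × D_KL(Q||M)
where M = 0.5 × (P + Q) is the mixture distribution.

M = 0.5 × (1/6, 1/4, 1/4, 1/3) + 0.5 × (1/8, 1/4, 3/8, 1/4) = (0.145833, 1/4, 5/16, 7/24)

D_KL(P||M) = 0.0048 dits
D_KL(Q||M) = 0.0046 dits

JSD(P||Q) = 0.5 × 0.0048 + 0.5 × 0.0046 = 0.0047 dits

Unlike KL divergence, JSD is symmetric and bounded: 0 ≤ JSD ≤ log(2).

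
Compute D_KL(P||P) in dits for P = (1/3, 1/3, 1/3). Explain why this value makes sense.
0.0000 dits

KL divergence satisfies the Gibbs inequality: D_KL(P||Q) ≥ 0 for all distributions P, Q.

D_KL(P||Q) = Σ p(x) log(p(x)/q(x))
Each term is p(x) × log_10(p(x)/p(x)) = p(x) × log_10(1) = 0, so the sum is 0.
D_KL(P||Q) = 0.0000 dits

When P = Q, the KL divergence is exactly 0, as there is no 'divergence' between identical distributions.

This non-negativity is a fundamental property: relative entropy cannot be negative because it measures how different Q is from P.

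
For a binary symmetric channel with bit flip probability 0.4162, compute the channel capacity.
0.0204 bits

For a binary symmetric channel (BSC) with error probability p:
Capacity C = 1 - H(p) bits per symbol

where H(p) = -p log₂(p) - (1-p) log₂(1-p) is the binary entropy function.

H(0.4162) = 0.9796 bits
C = 1 - 0.9796 = 0.0204 bits per symbol

This means we can reliably transmit up to 0.0204 bits of information per channel use.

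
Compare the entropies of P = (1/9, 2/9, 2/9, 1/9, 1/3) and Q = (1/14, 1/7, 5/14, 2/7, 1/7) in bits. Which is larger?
P

Computing entropies in bits:
H(P) = 2.1972
H(Q) = 2.1210

Distribution P has higher entropy.

Intuition: The distribution closer to uniform (more spread out) has higher entropy.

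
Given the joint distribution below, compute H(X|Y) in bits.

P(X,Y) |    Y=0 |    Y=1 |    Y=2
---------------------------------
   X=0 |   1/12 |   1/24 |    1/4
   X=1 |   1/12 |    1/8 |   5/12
0.9382 bits

Using the chain rule: H(X|Y) = H(X,Y) - H(Y)

First, compute H(X,Y) = 2.1898 bits

Marginal P(Y) = (1/6, 1/6, 2/3)
H(Y) = 1.2516 bits

H(X|Y) = H(X,Y) - H(Y) = 2.1898 - 1.2516 = 0.9382 bits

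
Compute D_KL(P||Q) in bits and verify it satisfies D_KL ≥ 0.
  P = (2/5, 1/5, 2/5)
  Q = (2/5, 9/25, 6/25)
0.1252 bits

KL divergence satisfies the Gibbs inequality: D_KL(P||Q) ≥ 0 for all distributions P, Q.

D_KL(P||Q) = Σ p(x) log(p(x)/q(x))
Term by term:
  x=0: 2/5 × log_2[(2/5)/(2/5)] = 0.0000
  x=1: 1/5 × log_2[(1/5)/(9/25)] = -0.1696
  x=2: 2/5 × log_2[(2/5)/(6/25)] = 0.2948
D_KL(P||Q) = 0.1252 bits

D_KL(P||Q) = 0.1252 ≥ 0 ✓

This non-negativity is a fundamental property: relative entropy cannot be negative because it measures how different Q is from P.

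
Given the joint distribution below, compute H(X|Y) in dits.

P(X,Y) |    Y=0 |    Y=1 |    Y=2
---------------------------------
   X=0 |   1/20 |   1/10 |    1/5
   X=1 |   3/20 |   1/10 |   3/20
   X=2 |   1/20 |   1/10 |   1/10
0.4536 dits

Using the chain rule: H(X|Y) = H(X,Y) - H(Y)

First, compute H(X,Y) = 0.9171 dits

Marginal P(Y) = (1/4, 3/10, 9/20)
H(Y) = 0.4634 dits

H(X|Y) = H(X,Y) - H(Y) = 0.9171 - 0.4634 = 0.4536 dits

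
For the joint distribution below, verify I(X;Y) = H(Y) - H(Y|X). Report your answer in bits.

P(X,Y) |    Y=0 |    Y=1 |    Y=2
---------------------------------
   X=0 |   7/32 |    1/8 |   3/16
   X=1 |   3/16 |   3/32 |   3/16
I(X;Y) = 0.0021 bits

Mutual information has multiple equivalent forms:
- I(X;Y) = H(X) - H(X|Y)
- I(X;Y) = H(Y) - H(Y|X)
- I(X;Y) = H(X) + H(Y) - H(X,Y)

Computing all quantities:
H(X) = 0.9972, H(Y) = 1.5382, H(X,Y) = 2.5333
H(X|Y) = 0.9950, H(Y|X) = 1.5361

Verification:
H(X) - H(X|Y) = 0.9972 - 0.9950 = 0.0021
H(Y) - H(Y|X) = 1.5382 - 1.5361 = 0.0021
H(X) + H(Y) - H(X,Y) = 0.9972 + 1.5382 - 2.5333 = 0.0021

All forms give I(X;Y) = 0.0021 bits. ✓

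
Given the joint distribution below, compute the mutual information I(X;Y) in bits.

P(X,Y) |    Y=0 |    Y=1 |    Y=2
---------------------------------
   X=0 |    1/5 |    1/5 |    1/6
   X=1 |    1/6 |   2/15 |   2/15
0.0017 bits

Mutual information: I(X;Y) = H(X) + H(Y) - H(X,Y)

Marginals:
P(X) = (17/30, 13/30), H(X) = 0.9871 bits
P(Y) = (11/30, 1/3, 3/10), H(Y) = 1.5801 bits

Joint entropy: H(X,Y) = 2.5656 bits

I(X;Y) = 0.9871 + 1.5801 - 2.5656 = 0.0017 bits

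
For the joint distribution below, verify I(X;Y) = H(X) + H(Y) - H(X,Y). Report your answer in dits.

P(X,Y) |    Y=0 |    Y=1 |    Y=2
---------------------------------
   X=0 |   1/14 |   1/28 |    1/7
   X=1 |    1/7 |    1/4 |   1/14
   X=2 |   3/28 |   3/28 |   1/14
I(X;Y) = 0.0368 dits

Mutual information has multiple equivalent forms:
- I(X;Y) = H(X) - H(X|Y)
- I(X;Y) = H(Y) - H(Y|X)
- I(X;Y) = H(X) + H(Y) - H(X,Y)

Computing all quantities:
H(X) = 0.4607, H(Y) = 0.4733, H(X,Y) = 0.8971
H(X|Y) = 0.4238, H(Y|X) = 0.4364

Verification:
H(X) - H(X|Y) = 0.4607 - 0.4238 = 0.0368
H(Y) - H(Y|X) = 0.4733 - 0.4364 = 0.0368
H(X) + H(Y) - H(X,Y) = 0.4607 + 0.4733 - 0.8971 = 0.0368

All forms give I(X;Y) = 0.0368 dits. ✓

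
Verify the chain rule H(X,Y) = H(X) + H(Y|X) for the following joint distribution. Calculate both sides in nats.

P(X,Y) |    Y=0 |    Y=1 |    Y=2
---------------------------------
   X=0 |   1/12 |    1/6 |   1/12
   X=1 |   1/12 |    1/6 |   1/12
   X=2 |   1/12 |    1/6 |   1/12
H(X,Y) = 2.1383, H(X) = 1.0986, H(Y|X) = 1.0397 (all in nats)

Chain rule: H(X,Y) = H(X) + H(Y|X)

Left side — joint entropy directly:
H(X,Y) = -Σ p(x,y) log p(x,y) = 2.1383 nats

Right side — compute H(Y|X) from the conditional distributions:
P(X) = (1/3, 1/3, 1/3), so H(X) = 1.0986 nats
H(Y|X) = Σ_x P(X=x) · H(Y|X=x):
  P(Y|X=0) = (1/4, 1/2, 1/4), H(Y|X=0) = 1.0397, weight P(X=0) = 1/3
  P(Y|X=1) = (1/4, 1/2, 1/4), H(Y|X=1) = 1.0397, weight P(X=1) = 1/3
  P(Y|X=2) = (1/4, 1/2, 1/4), H(Y|X=2) = 1.0397, weight P(X=2) = 1/3
H(Y|X) = 1.0397 nats

H(X) + H(Y|X) = 1.0986 + 1.0397 = 2.1383 nats

Both sides equal 2.1383 nats. ✓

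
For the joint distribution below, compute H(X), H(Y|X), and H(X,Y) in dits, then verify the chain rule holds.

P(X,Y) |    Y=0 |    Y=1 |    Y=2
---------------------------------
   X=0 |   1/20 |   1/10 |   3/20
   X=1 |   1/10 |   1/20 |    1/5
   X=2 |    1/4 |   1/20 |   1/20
H(X,Y) = 0.8741, H(X) = 0.4760, H(Y|X) = 0.3981 (all in dits)

Chain rule: H(X,Y) = H(X) + H(Y|X)

Left side — joint entropy directly:
H(X,Y) = -Σ p(x,y) log p(x,y) = 0.8741 dits

Right side — compute H(Y|X) from the conditional distributions:
P(X) = (3/10, 7/20, 7/20), so H(X) = 0.4760 dits
H(Y|X) = Σ_x P(X=x) · H(Y|X=x):
  P(Y|X=0) = (1/6, 1/3, 1/2), H(Y|X=0) = 0.4392, weight P(X=0) = 3/10
  P(Y|X=1) = (2/7, 1/7, 4/7), H(Y|X=1) = 0.4151, weight P(X=1) = 7/20
  P(Y|X=2) = (5/7, 1/7, 1/7), H(Y|X=2) = 0.3458, weight P(X=2) = 7/20
H(Y|X) = 0.3981 dits

H(X) + H(Y|X) = 0.4760 + 0.3981 = 0.8741 dits

Both sides equal 0.8741 dits. ✓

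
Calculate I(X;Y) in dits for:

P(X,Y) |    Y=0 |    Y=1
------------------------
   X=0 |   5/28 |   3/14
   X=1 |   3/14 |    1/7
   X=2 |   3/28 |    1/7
0.0049 dits

Mutual information: I(X;Y) = H(X) + H(Y) - H(X,Y)

Marginals:
P(X) = (11/28, 5/14, 1/4), H(X) = 0.4696 dits
P(Y) = (1/2, 1/2), H(Y) = 0.3010 dits

Joint entropy: H(X,Y) = 0.7657 dits

I(X;Y) = 0.4696 + 0.3010 - 0.7657 = 0.0049 dits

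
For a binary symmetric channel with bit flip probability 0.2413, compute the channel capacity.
0.2028 bits

For a binary symmetric channel (BSC) with error probability p:
Capacity C = 1 - H(p) bits per symbol

where H(p) = -p log₂(p) - (1-p) log₂(1-p) is the binary entropy function.

H(0.2413) = 0.7972 bits
C = 1 - 0.7972 = 0.2028 bits per symbol

This means we can reliably transmit up to 0.2028 bits of information per channel use.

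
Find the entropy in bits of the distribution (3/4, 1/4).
0.8113 bits

Shannon entropy is H(X) = -Σ p(x) log p(x).

For P = (3/4, 1/4):
H = -3/4 × log_2(3/4) -1/4 × log_2(1/4)
H = 0.8113 bits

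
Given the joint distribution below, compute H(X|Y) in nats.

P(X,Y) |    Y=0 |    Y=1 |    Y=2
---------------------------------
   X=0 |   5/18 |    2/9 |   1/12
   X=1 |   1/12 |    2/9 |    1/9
0.6359 nats

Using the chain rule: H(X|Y) = H(X,Y) - H(Y)

First, compute H(X,Y) = 1.6826 nats

Marginal P(Y) = (13/36, 4/9, 7/36)
H(Y) = 1.0467 nats

H(X|Y) = H(X,Y) - H(Y) = 1.6826 - 1.0467 = 0.6359 nats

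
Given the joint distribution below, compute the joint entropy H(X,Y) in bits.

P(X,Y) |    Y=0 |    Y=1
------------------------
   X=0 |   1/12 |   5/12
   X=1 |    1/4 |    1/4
1.8250 bits

Joint entropy is H(X,Y) = -Σ_{x,y} p(x,y) log p(x,y).

Summing over all non-zero entries:
H(X,Y) = -[1/12·log_2(1/12) + 5/12·log_2(5/12) + 1/4·log_2(1/4) + 1/4·log_2(1/4)]
H(X,Y) = 1.8250 bits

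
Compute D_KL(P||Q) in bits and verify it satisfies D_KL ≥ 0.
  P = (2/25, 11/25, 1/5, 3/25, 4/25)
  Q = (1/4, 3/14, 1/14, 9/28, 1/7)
0.4779 bits

KL divergence satisfies the Gibbs inequality: D_KL(P||Q) ≥ 0 for all distributions P, Q.

D_KL(P||Q) = Σ p(x) log(p(x)/q(x))
Term by term:
  x=0: 2/25 × log_2[(2/25)/(1/4)] = -0.1315
  x=1: 11/25 × log_2[(11/25)/(3/14)] = 0.4567
  x=2: 1/5 × log_2[(1/5)/(1/14)] = 0.2971
  x=3: 3/25 × log_2[(3/25)/(9/28)] = -0.1706
  x=4: 4/25 × log_2[(4/25)/(1/7)] = 0.0262
D_KL(P||Q) = 0.4779 bits

D_KL(P||Q) = 0.4779 ≥ 0 ✓

This non-negativity is a fundamental property: relative entropy cannot be negative because it measures how different Q is from P.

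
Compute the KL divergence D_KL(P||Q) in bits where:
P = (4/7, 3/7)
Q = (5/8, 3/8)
0.0087 bits

KL divergence: D_KL(P||Q) = Σ p(x) log(p(x)/q(x))

Computing term by term:
  x=0: 4/7 × log_2[(4/7)/(5/8)] = 4/7 × -0.1293 = -0.0739
  x=1: 3/7 × log_2[(3/7)/(3/8)] = 3/7 × 0.1926 = 0.0826

D_KL(P||Q) = 0.0087 bits

Note: KL divergence is always non-negative and equals 0 iff P = Q.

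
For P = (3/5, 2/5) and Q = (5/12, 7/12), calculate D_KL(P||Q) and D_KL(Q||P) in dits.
D_KL(P||Q) = 0.0295, D_KL(Q||P) = 0.0296

KL divergence is not symmetric: D_KL(P||Q) ≠ D_KL(Q||P) in general.

D_KL(P||Q) = 0.0295 dits
D_KL(Q||P) = 0.0296 dits

No, they are not equal!

This asymmetry is why KL divergence is not a true distance metric.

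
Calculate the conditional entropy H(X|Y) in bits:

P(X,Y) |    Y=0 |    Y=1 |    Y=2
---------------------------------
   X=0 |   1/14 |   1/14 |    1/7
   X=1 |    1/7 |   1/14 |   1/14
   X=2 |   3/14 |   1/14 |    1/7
1.5085 bits

Using the chain rule: H(X|Y) = H(X,Y) - H(Y)

First, compute H(X,Y) = 3.0391 bits

Marginal P(Y) = (3/7, 3/14, 5/14)
H(Y) = 1.5306 bits

H(X|Y) = H(X,Y) - H(Y) = 3.0391 - 1.5306 = 1.5085 bits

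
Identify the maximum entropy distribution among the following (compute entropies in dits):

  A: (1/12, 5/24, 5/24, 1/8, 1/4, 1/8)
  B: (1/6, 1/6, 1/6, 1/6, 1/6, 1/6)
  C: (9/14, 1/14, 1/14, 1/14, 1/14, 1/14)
B

For a discrete distribution over n outcomes, entropy is maximized by the uniform distribution.

Computing entropies:
H(A) = 0.7501 dits
H(B) = 0.7782 dits
H(C) = 0.5327 dits

The uniform distribution (where all probabilities equal 1/6) achieves the maximum entropy of log_10(6) = 0.7782 dits.

Distribution B has the highest entropy.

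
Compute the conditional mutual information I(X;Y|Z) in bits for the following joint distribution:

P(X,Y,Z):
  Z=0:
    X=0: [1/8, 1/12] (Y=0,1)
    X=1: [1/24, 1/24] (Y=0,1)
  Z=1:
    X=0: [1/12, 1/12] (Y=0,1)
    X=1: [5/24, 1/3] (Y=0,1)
0.0067 bits

Conditional mutual information: I(X;Y|Z) = H(X|Z) + H(Y|Z) - H(X,Y|Z)

H(Z) = 0.8709
H(X,Z) = 1.6802 → H(X|Z) = 0.8093
H(Y,Z) = 1.8506 → H(Y|Z) = 0.9797
H(X,Y,Z) = 2.6531 → H(X,Y|Z) = 1.7822

I(X;Y|Z) = 0.8093 + 0.9797 - 1.7822 = 0.0067 bits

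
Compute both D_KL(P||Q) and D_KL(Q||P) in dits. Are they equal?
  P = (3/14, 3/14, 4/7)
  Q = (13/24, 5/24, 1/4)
D_KL(P||Q) = 0.1215, D_KL(Q||P) = 0.1258

KL divergence is not symmetric: D_KL(P||Q) ≠ D_KL(Q||P) in general.

D_KL(P||Q) = 0.1215 dits
D_KL(Q||P) = 0.1258 dits

No, they are not equal!

This asymmetry is why KL divergence is not a true distance metric.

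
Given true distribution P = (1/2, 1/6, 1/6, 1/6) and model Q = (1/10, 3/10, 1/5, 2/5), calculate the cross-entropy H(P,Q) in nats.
1.7729 nats

Cross-entropy: H(P,Q) = -Σ p(x) log q(x)

Alternatively: H(P,Q) = H(P) + D_KL(P||Q)
H(P) = 1.2425 nats
D_KL(P||Q) = 0.5305 nats

H(P,Q) = 1.2425 + 0.5305 = 1.7729 nats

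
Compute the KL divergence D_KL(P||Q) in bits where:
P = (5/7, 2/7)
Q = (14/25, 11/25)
0.0728 bits

KL divergence: D_KL(P||Q) = Σ p(x) log(p(x)/q(x))

Computing term by term:
  x=0: 5/7 × log_2[(5/7)/(14/25)] = 5/7 × 0.3511 = 0.2508
  x=1: 2/7 × log_2[(2/7)/(11/25)] = 2/7 × -0.6229 = -0.1780

D_KL(P||Q) = 0.0728 bits

Note: KL divergence is always non-negative and equals 0 iff P = Q.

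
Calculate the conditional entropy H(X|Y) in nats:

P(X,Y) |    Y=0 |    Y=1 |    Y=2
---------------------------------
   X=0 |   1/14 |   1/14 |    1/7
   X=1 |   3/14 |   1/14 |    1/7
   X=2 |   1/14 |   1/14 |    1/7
1.0456 nats

Using the chain rule: H(X|Y) = H(X,Y) - H(Y)

First, compute H(X,Y) = 2.1066 nats

Marginal P(Y) = (5/14, 3/14, 3/7)
H(Y) = 1.0609 nats

H(X|Y) = H(X,Y) - H(Y) = 2.1066 - 1.0609 = 1.0456 nats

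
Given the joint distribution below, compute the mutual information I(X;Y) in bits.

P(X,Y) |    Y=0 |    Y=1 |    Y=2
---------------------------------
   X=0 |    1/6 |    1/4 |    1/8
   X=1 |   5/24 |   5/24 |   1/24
0.0325 bits

Mutual information: I(X;Y) = H(X) + H(Y) - H(X,Y)

Marginals:
P(X) = (13/24, 11/24), H(X) = 0.9950 bits
P(Y) = (3/8, 11/24, 1/6), H(Y) = 1.4773 bits

Joint entropy: H(X,Y) = 2.4398 bits

I(X;Y) = 0.9950 + 1.4773 - 2.4398 = 0.0325 bits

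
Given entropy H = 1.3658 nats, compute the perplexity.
3.9189

Perplexity is e^H (or exp(H) for natural log).

H = 1.3658 nats
Perplexity = e^1.3658 = 3.9189

Interpretation: The model's uncertainty is equivalent to choosing uniformly among 3.9 options.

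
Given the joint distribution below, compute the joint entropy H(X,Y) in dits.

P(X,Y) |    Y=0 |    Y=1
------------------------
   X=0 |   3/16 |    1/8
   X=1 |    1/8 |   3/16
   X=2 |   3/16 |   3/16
0.7710 dits

Joint entropy is H(X,Y) = -Σ_{x,y} p(x,y) log p(x,y).

Summing over all non-zero entries:
H(X,Y) = -[3/16·log_10(3/16) + 1/8·log_10(1/8) + 1/8·log_10(1/8) + 3/16·log_10(3/16) + 3/16·log_10(3/16) + 3/16·log_10(3/16)]
H(X,Y) = 0.7710 dits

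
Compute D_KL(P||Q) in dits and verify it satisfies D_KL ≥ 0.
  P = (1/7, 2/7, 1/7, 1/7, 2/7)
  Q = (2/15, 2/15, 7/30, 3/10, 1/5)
0.0666 dits

KL divergence satisfies the Gibbs inequality: D_KL(P||Q) ≥ 0 for all distributions P, Q.

D_KL(P||Q) = Σ p(x) log(p(x)/q(x))
Term by term:
  x=0: 1/7 × log_10[(1/7)/(2/15)] = 0.0043
  x=1: 2/7 × log_10[(2/7)/(2/15)] = 0.0946
  x=2: 1/7 × log_10[(1/7)/(7/30)] = -0.0304
  x=3: 1/7 × log_10[(1/7)/(3/10)] = -0.0460
  x=4: 2/7 × log_10[(2/7)/(1/5)] = 0.0443
D_KL(P||Q) = 0.0666 dits

D_KL(P||Q) = 0.0666 ≥ 0 ✓

This non-negativity is a fundamental property: relative entropy cannot be negative because it measures how different Q is from P.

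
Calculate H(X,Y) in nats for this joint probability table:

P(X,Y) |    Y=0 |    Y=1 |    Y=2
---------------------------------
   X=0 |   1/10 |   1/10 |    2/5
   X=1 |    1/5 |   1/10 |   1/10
1.6094 nats

Joint entropy is H(X,Y) = -Σ_{x,y} p(x,y) log p(x,y).

Summing over all non-zero entries:
H(X,Y) = -[1/10·log_e(1/10) + 1/10·log_e(1/10) + 2/5·log_e(2/5) + 1/5·log_e(1/5) + 1/10·log_e(1/10) + 1/10·log_e(1/10)]
H(X,Y) = 1.6094 nats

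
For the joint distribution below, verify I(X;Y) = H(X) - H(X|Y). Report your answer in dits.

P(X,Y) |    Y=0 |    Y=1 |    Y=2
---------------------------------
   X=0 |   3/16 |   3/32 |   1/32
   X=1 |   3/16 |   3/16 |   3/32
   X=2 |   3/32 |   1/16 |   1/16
I(X;Y) = 0.0108 dits

Mutual information has multiple equivalent forms:
- I(X;Y) = H(X) - H(X|Y)
- I(X;Y) = H(Y) - H(Y|X)
- I(X;Y) = H(X) + H(Y) - H(X,Y)

Computing all quantities:
H(X) = 0.4565, H(Y) = 0.4500, H(X,Y) = 0.8956
H(X|Y) = 0.4456, H(Y|X) = 0.4391

Verification:
H(X) - H(X|Y) = 0.4565 - 0.4456 = 0.0108
H(Y) - H(Y|X) = 0.4500 - 0.4391 = 0.0108
H(X) + H(Y) - H(X,Y) = 0.4565 + 0.4500 - 0.8956 = 0.0108

All forms give I(X;Y) = 0.0108 dits. ✓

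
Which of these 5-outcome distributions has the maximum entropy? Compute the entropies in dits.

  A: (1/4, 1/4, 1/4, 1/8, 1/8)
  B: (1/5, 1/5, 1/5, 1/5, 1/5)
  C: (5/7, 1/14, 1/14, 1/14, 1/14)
B

For a discrete distribution over n outcomes, entropy is maximized by the uniform distribution.

Computing entropies:
H(A) = 0.6773 dits
H(B) = 0.6990 dits
H(C) = 0.4318 dits

The uniform distribution (where all probabilities equal 1/5) achieves the maximum entropy of log_10(5) = 0.6990 dits.

Distribution B has the highest entropy.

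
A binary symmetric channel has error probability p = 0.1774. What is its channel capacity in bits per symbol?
0.3256 bits

For a binary symmetric channel (BSC) with error probability p:
Capacity C = 1 - H(p) bits per symbol

where H(p) = -p log₂(p) - (1-p) log₂(1-p) is the binary entropy function.

H(0.1774) = 0.6744 bits
C = 1 - 0.6744 = 0.3256 bits per symbol

This means we can reliably transmit up to 0.3256 bits of information per channel use.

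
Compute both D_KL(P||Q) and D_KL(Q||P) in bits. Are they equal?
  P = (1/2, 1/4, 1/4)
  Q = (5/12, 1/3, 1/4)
D_KL(P||Q) = 0.0278, D_KL(Q||P) = 0.0287

KL divergence is not symmetric: D_KL(P||Q) ≠ D_KL(Q||P) in general.

D_KL(P||Q) = 0.0278 bits
D_KL(Q||P) = 0.0287 bits

No, they are not equal!

This asymmetry is why KL divergence is not a true distance metric.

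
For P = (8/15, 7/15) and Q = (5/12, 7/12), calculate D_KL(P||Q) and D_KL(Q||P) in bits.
D_KL(P||Q) = 0.0397, D_KL(Q||P) = 0.0394

KL divergence is not symmetric: D_KL(P||Q) ≠ D_KL(Q||P) in general.

D_KL(P||Q) = 0.0397 bits
D_KL(Q||P) = 0.0394 bits

No, they are not equal!

This asymmetry is why KL divergence is not a true distance metric.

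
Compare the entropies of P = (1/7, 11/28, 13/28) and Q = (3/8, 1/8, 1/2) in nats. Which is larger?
P

Computing entropies in nats:
H(P) = 1.0013
H(Q) = 0.9743

Distribution P has higher entropy.

Intuition: The distribution closer to uniform (more spread out) has higher entropy.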